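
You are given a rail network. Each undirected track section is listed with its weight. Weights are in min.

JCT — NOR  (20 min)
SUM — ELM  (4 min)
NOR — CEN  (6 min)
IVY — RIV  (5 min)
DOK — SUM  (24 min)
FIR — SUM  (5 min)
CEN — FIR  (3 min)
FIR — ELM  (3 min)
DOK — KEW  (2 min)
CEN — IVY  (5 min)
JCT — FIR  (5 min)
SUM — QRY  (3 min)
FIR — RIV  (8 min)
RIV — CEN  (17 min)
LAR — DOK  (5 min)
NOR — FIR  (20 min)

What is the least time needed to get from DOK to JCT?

34 min

Compare a few routes:
DOK–SUM–FIR–JCT: 24+5+5 = 34
DOK–SUM–ELM–FIR–JCT: 24+4+3+5 = 36
DOK–SUM–FIR–CEN–NOR–JCT: 24+5+3+6+20 = 58
The minimum is 34 min via DOK–SUM–FIR–JCT.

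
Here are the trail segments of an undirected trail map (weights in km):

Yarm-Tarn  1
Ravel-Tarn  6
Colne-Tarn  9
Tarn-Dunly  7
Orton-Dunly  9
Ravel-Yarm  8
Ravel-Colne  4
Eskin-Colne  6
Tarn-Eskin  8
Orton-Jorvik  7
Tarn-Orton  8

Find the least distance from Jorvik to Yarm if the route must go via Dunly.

Shortest Jorvik→Dunly: Jorvik → Orton → Dunly = 16
Best Dunly to Yarm: Dunly → Tarn → Yarm costing 8
Total via Dunly: 16 + 8 = 24 km.

24 km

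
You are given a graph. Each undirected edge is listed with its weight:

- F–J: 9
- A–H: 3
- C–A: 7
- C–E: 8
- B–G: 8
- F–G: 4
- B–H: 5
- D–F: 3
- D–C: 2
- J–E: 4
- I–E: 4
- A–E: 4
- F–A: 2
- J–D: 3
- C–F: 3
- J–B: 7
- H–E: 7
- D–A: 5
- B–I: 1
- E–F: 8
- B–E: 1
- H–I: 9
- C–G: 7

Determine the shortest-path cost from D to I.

9

Running Dijkstra from D:
D: 0
C: 2  (via D)
F: 3  (via D)
J: 3  (via D)
A: 5  (via D)
E: 7  (via J)
G: 7  (via F)
B: 8  (via E)
H: 8  (via A)
I: 9  (via B)
Shortest route: D–J–E–B–I = 9.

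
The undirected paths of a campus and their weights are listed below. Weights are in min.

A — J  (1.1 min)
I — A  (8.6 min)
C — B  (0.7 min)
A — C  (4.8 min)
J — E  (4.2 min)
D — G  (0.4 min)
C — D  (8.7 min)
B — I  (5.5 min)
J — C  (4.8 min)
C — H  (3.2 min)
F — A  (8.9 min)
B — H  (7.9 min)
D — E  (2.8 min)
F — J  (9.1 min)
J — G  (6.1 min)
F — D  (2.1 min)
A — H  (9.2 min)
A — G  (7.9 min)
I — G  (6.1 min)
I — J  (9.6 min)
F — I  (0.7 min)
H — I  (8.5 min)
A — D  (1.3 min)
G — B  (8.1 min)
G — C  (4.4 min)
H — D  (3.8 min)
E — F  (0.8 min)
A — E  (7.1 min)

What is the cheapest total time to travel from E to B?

Enumerating some paths:
E - F - D - G - C - B: 0.8+2.1+0.4+4.4+0.7 = 8.4
E - D - G - C - B: 2.8+0.4+4.4+0.7 = 8.3
E - F - I - B: 0.8+0.7+5.5 = 7
Cheapest is E - F - I - B at 7 min.

7 min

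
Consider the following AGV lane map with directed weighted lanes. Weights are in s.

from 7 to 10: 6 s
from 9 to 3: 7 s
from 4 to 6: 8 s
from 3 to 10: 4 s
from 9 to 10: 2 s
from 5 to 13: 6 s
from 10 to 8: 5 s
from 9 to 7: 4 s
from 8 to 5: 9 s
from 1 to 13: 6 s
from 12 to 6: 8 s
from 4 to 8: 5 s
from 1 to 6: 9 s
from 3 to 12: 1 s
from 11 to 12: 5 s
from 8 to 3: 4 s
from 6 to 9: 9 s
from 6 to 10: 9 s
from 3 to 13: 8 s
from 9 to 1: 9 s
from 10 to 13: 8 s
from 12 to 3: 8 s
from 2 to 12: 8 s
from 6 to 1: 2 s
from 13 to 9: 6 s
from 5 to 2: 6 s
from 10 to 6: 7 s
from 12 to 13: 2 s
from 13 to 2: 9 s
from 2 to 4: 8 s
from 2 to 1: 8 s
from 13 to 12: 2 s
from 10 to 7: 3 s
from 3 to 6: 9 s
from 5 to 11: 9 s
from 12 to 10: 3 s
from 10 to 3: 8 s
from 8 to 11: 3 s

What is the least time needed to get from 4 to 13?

Compare a few routes:
4 → 8 → 11 → 12 → 13: 5+3+5+2 = 15
4 → 6 → 1 → 13: 8+2+6 = 16
4 → 8 → 3 → 12 → 13: 5+4+1+2 = 12
The minimum is 12 s via 4 → 8 → 3 → 12 → 13.

12 s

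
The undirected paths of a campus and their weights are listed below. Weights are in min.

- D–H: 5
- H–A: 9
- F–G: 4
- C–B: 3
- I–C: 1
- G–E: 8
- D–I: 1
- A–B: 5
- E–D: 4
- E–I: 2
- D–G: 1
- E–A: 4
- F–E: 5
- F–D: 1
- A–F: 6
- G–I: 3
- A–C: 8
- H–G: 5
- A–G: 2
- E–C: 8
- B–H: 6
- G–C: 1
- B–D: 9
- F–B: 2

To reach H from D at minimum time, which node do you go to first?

H

Enumerating some paths:
D–G–H: 1+5 = 6
D–H: 5 = 5
Cheapest is D–H at 5 min.
So from D the first move is to H.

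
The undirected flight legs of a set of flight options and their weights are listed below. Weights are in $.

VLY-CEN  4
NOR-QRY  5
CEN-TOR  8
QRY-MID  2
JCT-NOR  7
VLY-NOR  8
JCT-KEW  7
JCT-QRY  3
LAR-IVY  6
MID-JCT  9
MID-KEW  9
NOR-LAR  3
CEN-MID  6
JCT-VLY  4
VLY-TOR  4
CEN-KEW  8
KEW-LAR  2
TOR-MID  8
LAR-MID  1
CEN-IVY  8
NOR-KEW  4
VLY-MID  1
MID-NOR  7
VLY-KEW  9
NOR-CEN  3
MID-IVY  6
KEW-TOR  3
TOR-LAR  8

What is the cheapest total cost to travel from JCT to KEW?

$7

Settle nodes by increasing distance from JCT:
JCT: 0
QRY: 3  (via JCT)
VLY: 4  (via JCT)
MID: 5  (via QRY)
LAR: 6  (via MID)
NOR: 7  (via JCT)
KEW: 7  (via JCT)
Shortest route: JCT–KEW = $7.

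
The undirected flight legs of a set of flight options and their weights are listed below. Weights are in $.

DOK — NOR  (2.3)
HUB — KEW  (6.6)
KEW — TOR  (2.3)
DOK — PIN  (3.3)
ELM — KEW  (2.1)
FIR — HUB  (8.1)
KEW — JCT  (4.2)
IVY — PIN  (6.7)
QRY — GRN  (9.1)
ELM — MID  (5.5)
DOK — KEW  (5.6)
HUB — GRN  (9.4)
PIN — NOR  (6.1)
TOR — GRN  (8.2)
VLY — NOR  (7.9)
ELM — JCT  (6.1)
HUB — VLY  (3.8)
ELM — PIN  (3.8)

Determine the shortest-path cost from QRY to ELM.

Running Dijkstra from QRY:
QRY: 0
GRN: 9.1  (via QRY)
TOR: 17.3  (via GRN)
HUB: 18.5  (via GRN)
KEW: 19.6  (via TOR)
ELM: 21.7  (via KEW)
Shortest route: QRY–GRN–TOR–KEW–ELM = $21.7.

$21.7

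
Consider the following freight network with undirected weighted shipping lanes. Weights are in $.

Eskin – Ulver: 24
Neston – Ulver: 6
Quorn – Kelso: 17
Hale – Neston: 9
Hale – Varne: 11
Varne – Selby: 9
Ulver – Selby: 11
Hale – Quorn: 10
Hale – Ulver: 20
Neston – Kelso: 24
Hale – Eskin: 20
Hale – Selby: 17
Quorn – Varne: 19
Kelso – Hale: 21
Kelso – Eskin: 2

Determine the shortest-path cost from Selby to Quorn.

$27

Settle nodes by increasing distance from Selby:
Selby: 0
Varne: 9  (via Selby)
Ulver: 11  (via Selby)
Neston: 17  (via Ulver)
Hale: 17  (via Selby)
Quorn: 27  (via Hale)
Shortest route: Selby → Hale → Quorn = $27.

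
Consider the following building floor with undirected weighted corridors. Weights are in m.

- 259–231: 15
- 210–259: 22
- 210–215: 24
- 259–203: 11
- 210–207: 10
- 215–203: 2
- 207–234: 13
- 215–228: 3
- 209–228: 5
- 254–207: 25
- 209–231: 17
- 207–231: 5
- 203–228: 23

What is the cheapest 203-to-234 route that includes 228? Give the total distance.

45 m

Shortest 203→228: 203–215–228 = 5
Best 228 to 234: 228–209–231–207–234 costing 40
Total via 228: 5 + 40 = 45 m.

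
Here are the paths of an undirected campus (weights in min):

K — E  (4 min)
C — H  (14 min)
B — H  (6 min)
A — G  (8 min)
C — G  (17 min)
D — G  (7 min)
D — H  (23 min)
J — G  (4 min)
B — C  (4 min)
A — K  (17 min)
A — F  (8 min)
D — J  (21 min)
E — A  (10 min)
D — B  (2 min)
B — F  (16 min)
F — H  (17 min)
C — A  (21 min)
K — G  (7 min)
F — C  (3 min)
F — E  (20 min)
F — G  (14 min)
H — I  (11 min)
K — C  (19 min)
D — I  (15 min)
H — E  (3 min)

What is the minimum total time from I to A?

24 min

Compare a few routes:
I → H → B → C → F → A: 11+6+4+3+8 = 32
I → D → G → A: 15+7+8 = 30
I → H → E → A: 11+3+10 = 24
Cheapest is I → H → E → A at 24 min.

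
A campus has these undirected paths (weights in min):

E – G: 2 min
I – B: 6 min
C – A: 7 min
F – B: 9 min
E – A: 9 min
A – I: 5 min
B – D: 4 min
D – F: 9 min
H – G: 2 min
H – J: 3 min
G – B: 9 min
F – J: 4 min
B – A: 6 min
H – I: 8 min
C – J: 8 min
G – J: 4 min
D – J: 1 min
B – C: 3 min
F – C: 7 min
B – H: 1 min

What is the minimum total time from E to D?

7 min

Enumerating some paths:
E - G - H - B - D: 2+2+1+4 = 9
E - G - J - D: 2+4+1 = 7
E - G - H - J - D: 2+2+3+1 = 8
The minimum is 7 min via E - G - J - D.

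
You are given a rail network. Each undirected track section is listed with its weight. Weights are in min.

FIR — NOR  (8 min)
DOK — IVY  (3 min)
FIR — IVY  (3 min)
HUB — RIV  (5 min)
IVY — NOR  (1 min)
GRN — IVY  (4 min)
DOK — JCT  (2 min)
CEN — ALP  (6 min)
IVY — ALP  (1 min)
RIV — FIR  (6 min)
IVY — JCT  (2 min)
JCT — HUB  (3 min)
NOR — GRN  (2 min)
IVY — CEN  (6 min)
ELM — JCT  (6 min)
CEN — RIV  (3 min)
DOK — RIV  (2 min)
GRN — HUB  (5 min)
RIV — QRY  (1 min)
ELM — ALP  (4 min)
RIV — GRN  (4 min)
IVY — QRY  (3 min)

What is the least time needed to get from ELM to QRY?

8 min

Running Dijkstra from ELM:
ELM: 0
ALP: 4  (via ELM)
IVY: 5  (via ALP)
NOR: 6  (via IVY)
JCT: 6  (via ELM)
GRN: 8  (via NOR)
DOK: 8  (via IVY)
FIR: 8  (via IVY)
QRY: 8  (via IVY)
Shortest route: ELM → ALP → IVY → QRY = 8 min.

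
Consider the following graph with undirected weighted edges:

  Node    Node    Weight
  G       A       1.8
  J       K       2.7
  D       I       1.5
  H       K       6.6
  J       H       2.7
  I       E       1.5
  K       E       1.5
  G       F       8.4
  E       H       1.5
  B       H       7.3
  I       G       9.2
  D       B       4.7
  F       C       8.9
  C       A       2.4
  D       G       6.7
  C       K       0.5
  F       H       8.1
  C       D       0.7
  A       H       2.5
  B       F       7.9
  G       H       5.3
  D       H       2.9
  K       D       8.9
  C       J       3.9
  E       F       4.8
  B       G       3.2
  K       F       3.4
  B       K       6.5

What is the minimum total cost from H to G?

4.3

Running Dijkstra from H:
H: 0
E: 1.5  (via H)
A: 2.5  (via H)
J: 2.7  (via H)
D: 2.9  (via H)
I: 3  (via E)
K: 3  (via E)
C: 3.5  (via K)
G: 4.3  (via A)
Shortest route: H–A–G = 4.3.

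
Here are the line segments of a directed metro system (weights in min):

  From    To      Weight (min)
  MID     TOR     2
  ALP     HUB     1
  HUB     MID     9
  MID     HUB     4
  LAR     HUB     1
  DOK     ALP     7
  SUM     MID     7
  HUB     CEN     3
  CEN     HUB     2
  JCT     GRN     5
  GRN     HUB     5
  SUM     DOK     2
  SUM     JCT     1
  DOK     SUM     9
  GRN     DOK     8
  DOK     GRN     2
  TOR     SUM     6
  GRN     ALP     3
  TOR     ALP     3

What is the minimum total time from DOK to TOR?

Candidate routes:
DOK → GRN → ALP → HUB → MID → TOR: 2+3+1+9+2 = 17
DOK → ALP → HUB → MID → TOR: 7+1+9+2 = 19
DOK → SUM → MID → TOR: 9+7+2 = 18
DOK → GRN → HUB → MID → TOR: 2+5+9+2 = 18
Cheapest is DOK → GRN → ALP → HUB → MID → TOR at 17 min.

17 min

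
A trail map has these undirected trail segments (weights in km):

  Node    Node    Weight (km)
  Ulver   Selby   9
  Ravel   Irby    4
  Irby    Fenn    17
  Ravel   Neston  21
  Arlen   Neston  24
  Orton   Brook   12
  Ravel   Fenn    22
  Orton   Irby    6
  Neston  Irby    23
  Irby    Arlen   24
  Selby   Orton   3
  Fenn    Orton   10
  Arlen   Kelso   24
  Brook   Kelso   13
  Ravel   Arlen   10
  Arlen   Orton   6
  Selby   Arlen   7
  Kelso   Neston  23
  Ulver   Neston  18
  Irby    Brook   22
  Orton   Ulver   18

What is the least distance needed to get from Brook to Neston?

Candidate routes:
Brook → Orton → Arlen → Neston: 12+6+24 = 42
Brook → Kelso → Neston: 13+23 = 36
Brook → Orton → Irby → Neston: 12+6+23 = 41
The minimum is 36 km via Brook → Kelso → Neston.

36 km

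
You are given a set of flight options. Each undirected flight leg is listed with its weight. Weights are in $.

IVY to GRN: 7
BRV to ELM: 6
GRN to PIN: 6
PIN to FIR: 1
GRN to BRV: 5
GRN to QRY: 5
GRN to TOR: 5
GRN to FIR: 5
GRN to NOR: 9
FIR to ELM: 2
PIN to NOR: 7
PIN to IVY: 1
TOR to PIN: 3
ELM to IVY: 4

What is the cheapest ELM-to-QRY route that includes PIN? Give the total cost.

$14

Best ELM to PIN: ELM → FIR → PIN costing 3
Best PIN to QRY: PIN → GRN → QRY costing 11
Total via PIN: 3 + 11 = $14.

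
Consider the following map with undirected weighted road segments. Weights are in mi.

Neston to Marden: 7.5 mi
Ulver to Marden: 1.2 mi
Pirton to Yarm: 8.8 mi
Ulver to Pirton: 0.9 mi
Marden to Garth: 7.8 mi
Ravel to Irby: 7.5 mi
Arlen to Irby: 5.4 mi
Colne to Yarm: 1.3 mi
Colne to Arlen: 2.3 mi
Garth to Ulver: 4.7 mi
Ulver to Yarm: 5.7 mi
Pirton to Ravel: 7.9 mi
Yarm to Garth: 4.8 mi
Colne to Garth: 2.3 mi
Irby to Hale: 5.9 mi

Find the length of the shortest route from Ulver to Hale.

20.6 mi

Compare a few routes:
Ulver → Garth → Colne → Arlen → Irby → Hale: 4.7+2.3+2.3+5.4+5.9 = 20.6
Ulver → Pirton → Ravel → Irby → Hale: 0.9+7.9+7.5+5.9 = 22.2
The minimum is 20.6 mi via Ulver → Garth → Colne → Arlen → Irby → Hale.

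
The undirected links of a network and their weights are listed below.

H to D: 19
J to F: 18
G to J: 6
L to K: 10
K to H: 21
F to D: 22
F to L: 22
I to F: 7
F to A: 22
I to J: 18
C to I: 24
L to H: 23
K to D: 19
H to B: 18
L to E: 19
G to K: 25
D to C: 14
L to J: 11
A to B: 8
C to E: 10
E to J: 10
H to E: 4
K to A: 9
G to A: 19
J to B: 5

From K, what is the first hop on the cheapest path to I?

Candidate routes:
K–L–F–I: 10+22+7 = 39
K–A–F–I: 9+22+7 = 38
K–A–B–J–I: 9+8+5+18 = 40
K–L–J–I: 10+11+18 = 39
Cheapest is K–A–F–I at 38.
So from K the first move is to A.

A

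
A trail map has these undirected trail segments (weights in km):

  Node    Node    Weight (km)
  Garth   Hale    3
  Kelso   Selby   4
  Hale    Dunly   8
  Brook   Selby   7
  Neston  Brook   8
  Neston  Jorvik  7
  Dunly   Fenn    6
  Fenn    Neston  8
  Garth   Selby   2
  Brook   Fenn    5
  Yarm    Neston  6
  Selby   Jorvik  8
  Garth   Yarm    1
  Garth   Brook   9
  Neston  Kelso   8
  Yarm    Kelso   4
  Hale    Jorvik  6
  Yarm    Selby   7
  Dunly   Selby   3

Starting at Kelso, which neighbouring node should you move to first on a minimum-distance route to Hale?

Candidate routes:
Kelso–Selby–Dunly–Hale: 4+3+8 = 15
Kelso–Yarm–Garth–Hale: 4+1+3 = 8
Kelso–Selby–Garth–Hale: 4+2+3 = 9
Cheapest is Kelso–Yarm–Garth–Hale at 8 km.
So from Kelso the first move is to Yarm.

Yarm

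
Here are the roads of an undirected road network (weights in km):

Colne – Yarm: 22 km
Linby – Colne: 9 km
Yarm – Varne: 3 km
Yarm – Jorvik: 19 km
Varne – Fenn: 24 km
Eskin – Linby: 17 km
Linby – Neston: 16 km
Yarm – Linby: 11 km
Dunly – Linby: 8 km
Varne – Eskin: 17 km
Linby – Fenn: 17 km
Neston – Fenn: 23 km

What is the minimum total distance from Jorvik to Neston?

46 km

Enumerating some paths:
Jorvik → Yarm → Linby → Neston: 19+11+16 = 46
Jorvik → Yarm → Colne → Linby → Neston: 19+22+9+16 = 66
Cheapest is Jorvik → Yarm → Linby → Neston at 46 km.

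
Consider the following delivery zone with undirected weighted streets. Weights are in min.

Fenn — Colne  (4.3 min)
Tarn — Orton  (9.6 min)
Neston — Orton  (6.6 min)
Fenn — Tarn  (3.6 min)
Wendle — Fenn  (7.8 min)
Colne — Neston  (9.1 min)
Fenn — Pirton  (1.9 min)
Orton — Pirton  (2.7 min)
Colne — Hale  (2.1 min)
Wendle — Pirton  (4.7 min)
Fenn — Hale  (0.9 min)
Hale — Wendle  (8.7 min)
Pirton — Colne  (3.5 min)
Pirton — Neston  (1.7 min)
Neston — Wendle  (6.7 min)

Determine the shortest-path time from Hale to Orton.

Settle nodes by increasing distance from Hale:
Hale: 0
Fenn: 0.9  (via Hale)
Colne: 2.1  (via Hale)
Pirton: 2.8  (via Fenn)
Tarn: 4.5  (via Fenn)
Neston: 4.5  (via Pirton)
Orton: 5.5  (via Pirton)
Shortest route: Hale → Fenn → Pirton → Orton = 5.5 min.

5.5 min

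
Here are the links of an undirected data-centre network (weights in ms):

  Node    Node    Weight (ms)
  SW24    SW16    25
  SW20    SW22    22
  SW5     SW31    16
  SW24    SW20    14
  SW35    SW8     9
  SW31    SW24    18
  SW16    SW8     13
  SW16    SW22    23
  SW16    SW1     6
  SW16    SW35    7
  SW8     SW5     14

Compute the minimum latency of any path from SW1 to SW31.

49 ms

Shortest distances from SW1:
SW1: 0
SW16: 6  (via SW1)
SW35: 13  (via SW16)
SW8: 19  (via SW16)
SW22: 29  (via SW16)
SW24: 31  (via SW16)
SW5: 33  (via SW8)
SW20: 45  (via SW24)
SW31: 49  (via SW24)
Shortest route: SW1 → SW16 → SW24 → SW31 = 49 ms.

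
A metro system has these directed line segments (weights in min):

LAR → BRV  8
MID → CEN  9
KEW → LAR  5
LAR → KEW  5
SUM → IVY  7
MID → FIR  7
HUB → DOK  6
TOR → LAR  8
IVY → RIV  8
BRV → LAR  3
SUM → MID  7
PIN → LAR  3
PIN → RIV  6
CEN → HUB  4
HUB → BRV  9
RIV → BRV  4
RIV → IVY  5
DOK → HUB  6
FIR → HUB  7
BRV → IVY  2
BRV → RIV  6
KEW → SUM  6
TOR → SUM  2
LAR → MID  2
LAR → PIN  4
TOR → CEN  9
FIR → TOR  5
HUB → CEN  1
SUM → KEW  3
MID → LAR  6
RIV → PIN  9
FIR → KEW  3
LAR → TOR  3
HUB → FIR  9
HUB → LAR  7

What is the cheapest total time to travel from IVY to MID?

17 min

Compare a few routes:
IVY - RIV - PIN - LAR - MID: 8+9+3+2 = 22
IVY - RIV - BRV - LAR - MID: 8+4+3+2 = 17
IVY - RIV - BRV - LAR - TOR - SUM - MID: 8+4+3+3+2+7 = 27
Cheapest is IVY - RIV - BRV - LAR - MID at 17 min.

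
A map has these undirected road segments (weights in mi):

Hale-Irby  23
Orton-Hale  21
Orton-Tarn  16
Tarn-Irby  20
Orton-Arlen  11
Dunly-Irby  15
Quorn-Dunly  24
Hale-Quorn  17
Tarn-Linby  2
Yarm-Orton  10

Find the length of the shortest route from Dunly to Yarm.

Candidate routes:
Dunly–Irby–Hale–Orton–Yarm: 15+23+21+10 = 69
Dunly–Quorn–Hale–Orton–Yarm: 24+17+21+10 = 72
Dunly–Irby–Tarn–Orton–Yarm: 15+20+16+10 = 61
The minimum is 61 mi via Dunly–Irby–Tarn–Orton–Yarm.

61 mi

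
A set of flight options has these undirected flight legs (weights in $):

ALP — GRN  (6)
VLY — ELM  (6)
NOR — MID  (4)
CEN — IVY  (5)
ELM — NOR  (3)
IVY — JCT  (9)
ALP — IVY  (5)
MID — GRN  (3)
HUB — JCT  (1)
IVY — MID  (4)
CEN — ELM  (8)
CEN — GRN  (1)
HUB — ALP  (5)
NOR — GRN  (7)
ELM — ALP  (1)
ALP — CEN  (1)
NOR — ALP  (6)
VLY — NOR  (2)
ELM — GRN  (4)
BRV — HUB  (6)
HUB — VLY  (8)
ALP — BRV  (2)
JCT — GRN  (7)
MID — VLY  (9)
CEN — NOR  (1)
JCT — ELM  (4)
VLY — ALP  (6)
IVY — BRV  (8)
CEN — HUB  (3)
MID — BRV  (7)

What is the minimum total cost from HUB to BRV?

$6

Shortest distances from HUB:
HUB: 0
JCT: 1  (via HUB)
CEN: 3  (via HUB)
NOR: 4  (via CEN)
ALP: 4  (via CEN)
GRN: 4  (via CEN)
ELM: 5  (via JCT)
VLY: 6  (via NOR)
BRV: 6  (via HUB)
Shortest route: HUB–BRV = $6.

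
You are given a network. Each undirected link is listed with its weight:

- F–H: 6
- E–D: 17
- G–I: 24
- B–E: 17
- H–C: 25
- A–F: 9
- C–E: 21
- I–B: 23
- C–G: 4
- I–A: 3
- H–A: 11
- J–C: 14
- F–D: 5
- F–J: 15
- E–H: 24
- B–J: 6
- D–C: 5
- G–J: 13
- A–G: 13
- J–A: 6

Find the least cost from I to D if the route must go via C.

Best I to C: I–A–G–C costing 20
Shortest C→D: C–D = 5
Total via C: 20 + 5 = 25.

25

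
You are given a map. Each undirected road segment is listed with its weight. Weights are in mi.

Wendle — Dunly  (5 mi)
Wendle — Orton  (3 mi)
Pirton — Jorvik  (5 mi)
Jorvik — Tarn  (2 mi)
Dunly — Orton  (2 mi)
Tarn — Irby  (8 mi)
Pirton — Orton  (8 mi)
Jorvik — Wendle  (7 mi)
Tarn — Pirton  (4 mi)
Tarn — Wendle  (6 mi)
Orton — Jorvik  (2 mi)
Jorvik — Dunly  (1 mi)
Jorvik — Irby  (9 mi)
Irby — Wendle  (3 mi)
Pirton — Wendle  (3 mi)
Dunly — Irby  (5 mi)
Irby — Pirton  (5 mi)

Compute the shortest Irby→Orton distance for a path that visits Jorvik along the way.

Shortest Irby→Jorvik: Irby–Dunly–Jorvik = 6
Best Jorvik to Orton: Jorvik–Orton costing 2
Total via Jorvik: 6 + 2 = 8 mi.

8 mi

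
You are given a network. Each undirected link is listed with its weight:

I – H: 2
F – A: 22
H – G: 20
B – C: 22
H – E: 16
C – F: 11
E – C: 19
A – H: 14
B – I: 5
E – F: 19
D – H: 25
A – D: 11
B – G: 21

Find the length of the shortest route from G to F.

54

Compare a few routes:
G - B - C - F: 21+22+11 = 54
G - H - E - F: 20+16+19 = 55
Cheapest is G - B - C - F at 54.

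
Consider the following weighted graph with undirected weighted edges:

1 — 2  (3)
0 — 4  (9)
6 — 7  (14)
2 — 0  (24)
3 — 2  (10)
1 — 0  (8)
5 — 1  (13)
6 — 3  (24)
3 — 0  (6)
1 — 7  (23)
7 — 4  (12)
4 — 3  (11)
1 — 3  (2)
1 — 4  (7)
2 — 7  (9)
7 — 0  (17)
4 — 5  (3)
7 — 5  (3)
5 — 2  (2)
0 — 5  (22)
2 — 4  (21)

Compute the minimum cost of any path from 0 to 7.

15

Settle nodes by increasing distance from 0:
0: 0
3: 6  (via 0)
1: 8  (via 0)
4: 9  (via 0)
2: 11  (via 1)
5: 12  (via 4)
7: 15  (via 5)
Shortest route: 0–4–5–7 = 15.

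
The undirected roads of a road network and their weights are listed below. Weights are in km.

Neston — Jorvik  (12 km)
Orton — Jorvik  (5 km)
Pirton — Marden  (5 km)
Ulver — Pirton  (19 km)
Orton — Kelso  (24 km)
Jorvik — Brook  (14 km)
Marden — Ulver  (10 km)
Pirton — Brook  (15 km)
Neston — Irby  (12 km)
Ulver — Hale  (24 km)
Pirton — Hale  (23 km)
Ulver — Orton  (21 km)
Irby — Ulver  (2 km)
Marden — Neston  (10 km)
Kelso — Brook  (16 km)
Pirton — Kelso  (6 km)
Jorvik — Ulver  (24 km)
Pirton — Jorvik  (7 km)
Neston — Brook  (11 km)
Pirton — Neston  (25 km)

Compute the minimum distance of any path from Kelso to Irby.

23 km

Enumerating some paths:
Kelso - Pirton - Marden - Neston - Irby: 6+5+10+12 = 33
Kelso - Pirton - Marden - Ulver - Irby: 6+5+10+2 = 23
Kelso - Pirton - Ulver - Irby: 6+19+2 = 27
The minimum is 23 km via Kelso - Pirton - Marden - Ulver - Irby.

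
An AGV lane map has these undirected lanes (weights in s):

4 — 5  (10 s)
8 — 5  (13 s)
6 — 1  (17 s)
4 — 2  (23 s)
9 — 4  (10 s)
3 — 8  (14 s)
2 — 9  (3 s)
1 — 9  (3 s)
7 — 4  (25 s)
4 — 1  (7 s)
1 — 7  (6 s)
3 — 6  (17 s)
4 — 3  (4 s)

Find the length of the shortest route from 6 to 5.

31 s

Candidate routes:
6 - 3 - 4 - 5: 17+4+10 = 31
6 - 3 - 8 - 5: 17+14+13 = 44
6 - 1 - 9 - 4 - 5: 17+3+10+10 = 40
6 - 1 - 4 - 5: 17+7+10 = 34
The minimum is 31 s via 6 - 3 - 4 - 5.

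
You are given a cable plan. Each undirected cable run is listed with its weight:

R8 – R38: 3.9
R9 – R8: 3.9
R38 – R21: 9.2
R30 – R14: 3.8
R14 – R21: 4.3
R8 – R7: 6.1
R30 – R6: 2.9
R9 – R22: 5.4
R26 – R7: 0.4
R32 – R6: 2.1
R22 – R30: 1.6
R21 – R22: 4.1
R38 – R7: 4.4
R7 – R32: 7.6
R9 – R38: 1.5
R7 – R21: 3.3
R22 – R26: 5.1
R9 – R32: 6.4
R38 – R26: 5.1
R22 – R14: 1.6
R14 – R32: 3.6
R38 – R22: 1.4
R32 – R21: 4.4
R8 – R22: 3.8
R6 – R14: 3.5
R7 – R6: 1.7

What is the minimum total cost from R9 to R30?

Compare a few routes:
R9 → R22 → R30: 5.4+1.6 = 7
R9 → R38 → R22 → R14 → R30: 1.5+1.4+1.6+3.8 = 8.3
R9 → R8 → R22 → R30: 3.9+3.8+1.6 = 9.3
R9 → R38 → R22 → R30: 1.5+1.4+1.6 = 4.5
The minimum is 4.5 via R9 → R38 → R22 → R30.

4.5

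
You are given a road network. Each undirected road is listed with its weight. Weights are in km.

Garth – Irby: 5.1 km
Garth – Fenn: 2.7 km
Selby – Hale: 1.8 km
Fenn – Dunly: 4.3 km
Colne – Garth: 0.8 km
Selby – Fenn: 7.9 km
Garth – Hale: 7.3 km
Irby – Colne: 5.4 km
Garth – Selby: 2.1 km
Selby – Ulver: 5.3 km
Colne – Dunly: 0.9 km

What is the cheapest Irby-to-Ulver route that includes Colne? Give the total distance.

13.6 km

Shortest Irby→Colne: Irby–Colne = 5.4
Best Colne to Ulver: Colne–Garth–Selby–Ulver costing 8.2
Total via Colne: 5.4 + 8.2 = 13.6 km.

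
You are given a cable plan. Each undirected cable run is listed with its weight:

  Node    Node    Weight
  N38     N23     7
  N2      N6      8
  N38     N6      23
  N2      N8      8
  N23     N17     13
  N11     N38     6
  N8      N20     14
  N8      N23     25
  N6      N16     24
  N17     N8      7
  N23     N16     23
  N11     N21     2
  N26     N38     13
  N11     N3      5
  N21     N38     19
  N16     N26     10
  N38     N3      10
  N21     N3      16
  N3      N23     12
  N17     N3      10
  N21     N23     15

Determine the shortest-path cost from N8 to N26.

40

Settle nodes by increasing distance from N8:
N8: 0
N17: 7  (via N8)
N2: 8  (via N8)
N20: 14  (via N8)
N6: 16  (via N2)
N3: 17  (via N17)
N23: 20  (via N17)
N11: 22  (via N3)
N21: 24  (via N11)
N38: 27  (via N3)
N16: 40  (via N6)
N26: 40  (via N38)
Shortest route: N8 → N17 → N3 → N38 → N26 = 40.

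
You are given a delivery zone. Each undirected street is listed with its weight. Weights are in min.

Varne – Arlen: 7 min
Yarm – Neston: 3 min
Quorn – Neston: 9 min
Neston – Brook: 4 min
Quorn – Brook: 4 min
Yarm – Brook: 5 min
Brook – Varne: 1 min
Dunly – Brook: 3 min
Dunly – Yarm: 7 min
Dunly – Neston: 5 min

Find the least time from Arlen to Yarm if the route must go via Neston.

Best Arlen to Neston: Arlen–Varne–Brook–Neston costing 12
Shortest Neston→Yarm: Neston–Yarm = 3
Total via Neston: 12 + 3 = 15 min.

15 min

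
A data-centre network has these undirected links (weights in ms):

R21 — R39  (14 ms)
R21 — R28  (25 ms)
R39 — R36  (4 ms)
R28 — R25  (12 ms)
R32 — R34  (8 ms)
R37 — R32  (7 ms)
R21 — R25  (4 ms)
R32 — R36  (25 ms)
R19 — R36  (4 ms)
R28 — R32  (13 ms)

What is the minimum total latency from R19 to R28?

38 ms

Running Dijkstra from R19:
R19: 0
R36: 4  (via R19)
R39: 8  (via R36)
R21: 22  (via R39)
R25: 26  (via R21)
R32: 29  (via R36)
R37: 36  (via R32)
R34: 37  (via R32)
R28: 38  (via R25)
Shortest route: R19 → R36 → R39 → R21 → R25 → R28 = 38 ms.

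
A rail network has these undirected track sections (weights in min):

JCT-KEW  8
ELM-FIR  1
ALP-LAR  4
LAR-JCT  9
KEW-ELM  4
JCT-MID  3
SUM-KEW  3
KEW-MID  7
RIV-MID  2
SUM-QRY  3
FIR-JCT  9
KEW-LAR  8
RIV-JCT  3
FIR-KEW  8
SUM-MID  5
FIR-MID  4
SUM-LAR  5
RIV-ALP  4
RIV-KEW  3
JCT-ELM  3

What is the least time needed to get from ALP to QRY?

12 min

Shortest distances from ALP:
ALP: 0
LAR: 4  (via ALP)
RIV: 4  (via ALP)
MID: 6  (via RIV)
JCT: 7  (via RIV)
KEW: 7  (via RIV)
SUM: 9  (via LAR)
ELM: 10  (via JCT)
FIR: 10  (via MID)
QRY: 12  (via SUM)
Shortest route: ALP–LAR–SUM–QRY = 12 min.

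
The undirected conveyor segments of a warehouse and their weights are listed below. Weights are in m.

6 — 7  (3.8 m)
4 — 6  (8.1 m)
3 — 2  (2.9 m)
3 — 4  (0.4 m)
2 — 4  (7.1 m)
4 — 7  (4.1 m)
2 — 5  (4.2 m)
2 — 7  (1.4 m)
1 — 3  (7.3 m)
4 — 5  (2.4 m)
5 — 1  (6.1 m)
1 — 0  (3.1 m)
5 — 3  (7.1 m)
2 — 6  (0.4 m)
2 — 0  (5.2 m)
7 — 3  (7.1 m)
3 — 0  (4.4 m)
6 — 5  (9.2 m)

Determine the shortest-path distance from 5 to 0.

7.2 m

Settle nodes by increasing distance from 5:
5: 0
4: 2.4  (via 5)
3: 2.8  (via 4)
2: 4.2  (via 5)
6: 4.6  (via 2)
7: 5.6  (via 2)
1: 6.1  (via 5)
0: 7.2  (via 3)
Shortest route: 5 → 4 → 3 → 0 = 7.2 m.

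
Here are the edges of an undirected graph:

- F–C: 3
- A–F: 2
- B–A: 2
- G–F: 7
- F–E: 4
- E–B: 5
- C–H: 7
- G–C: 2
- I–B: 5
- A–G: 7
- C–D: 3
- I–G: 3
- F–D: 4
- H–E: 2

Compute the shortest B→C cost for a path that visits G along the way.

Best B to G: B–I–G costing 8
Shortest G→C: G–C = 2
Total via G: 8 + 2 = 10.

10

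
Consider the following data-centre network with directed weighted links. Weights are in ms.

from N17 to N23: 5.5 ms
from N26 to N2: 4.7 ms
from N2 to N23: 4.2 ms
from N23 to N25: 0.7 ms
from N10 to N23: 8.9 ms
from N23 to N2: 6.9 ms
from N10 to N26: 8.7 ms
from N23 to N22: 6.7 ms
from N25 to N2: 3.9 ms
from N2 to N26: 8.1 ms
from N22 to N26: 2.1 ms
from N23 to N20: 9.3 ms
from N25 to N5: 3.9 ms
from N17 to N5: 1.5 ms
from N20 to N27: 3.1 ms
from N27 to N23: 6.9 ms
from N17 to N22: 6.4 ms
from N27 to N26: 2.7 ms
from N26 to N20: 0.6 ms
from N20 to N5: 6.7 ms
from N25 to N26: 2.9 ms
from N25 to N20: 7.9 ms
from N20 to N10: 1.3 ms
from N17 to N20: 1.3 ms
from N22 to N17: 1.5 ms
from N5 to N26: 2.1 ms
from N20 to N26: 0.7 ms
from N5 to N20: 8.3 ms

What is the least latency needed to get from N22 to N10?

4 ms

Enumerating some paths:
N22 → N17 → N20 → N10: 1.5+1.3+1.3 = 4.1
N22 → N17 → N5 → N26 → N20 → N10: 1.5+1.5+2.1+0.6+1.3 = 7
N22 → N26 → N20 → N10: 2.1+0.6+1.3 = 4
Cheapest is N22 → N26 → N20 → N10 at 4 ms.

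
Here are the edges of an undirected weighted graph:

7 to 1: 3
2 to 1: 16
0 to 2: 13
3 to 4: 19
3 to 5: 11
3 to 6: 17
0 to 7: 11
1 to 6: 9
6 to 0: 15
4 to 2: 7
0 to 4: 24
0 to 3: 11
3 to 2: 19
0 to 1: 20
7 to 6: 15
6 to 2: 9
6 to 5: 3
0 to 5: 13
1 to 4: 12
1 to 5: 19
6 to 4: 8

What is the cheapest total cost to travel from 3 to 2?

19

Candidate routes:
3 - 6 - 2: 17+9 = 26
3 - 0 - 2: 11+13 = 24
3 - 2: 19 = 19
3 - 5 - 6 - 2: 11+3+9 = 23
Cheapest is 3 - 2 at 19.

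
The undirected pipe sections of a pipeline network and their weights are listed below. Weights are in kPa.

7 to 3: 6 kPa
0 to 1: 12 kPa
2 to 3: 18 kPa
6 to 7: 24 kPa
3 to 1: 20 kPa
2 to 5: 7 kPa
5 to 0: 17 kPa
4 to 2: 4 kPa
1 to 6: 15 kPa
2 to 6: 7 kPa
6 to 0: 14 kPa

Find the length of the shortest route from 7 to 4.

Shortest distances from 7:
7: 0
3: 6  (via 7)
2: 24  (via 3)
6: 24  (via 7)
1: 26  (via 3)
4: 28  (via 2)
Shortest route: 7 → 3 → 2 → 4 = 28 kPa.

28 kPa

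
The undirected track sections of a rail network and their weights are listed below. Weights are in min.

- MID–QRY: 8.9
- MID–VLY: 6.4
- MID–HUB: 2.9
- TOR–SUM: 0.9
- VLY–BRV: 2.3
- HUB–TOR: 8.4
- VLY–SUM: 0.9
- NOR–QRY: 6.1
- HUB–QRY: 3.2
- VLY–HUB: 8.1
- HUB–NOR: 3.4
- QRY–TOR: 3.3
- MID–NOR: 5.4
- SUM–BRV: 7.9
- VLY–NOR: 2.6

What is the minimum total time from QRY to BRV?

7.4 min

Candidate routes:
QRY - HUB - NOR - VLY - BRV: 3.2+3.4+2.6+2.3 = 11.5
QRY - NOR - VLY - BRV: 6.1+2.6+2.3 = 11
QRY - TOR - SUM - VLY - BRV: 3.3+0.9+0.9+2.3 = 7.4
The minimum is 7.4 min via QRY - TOR - SUM - VLY - BRV.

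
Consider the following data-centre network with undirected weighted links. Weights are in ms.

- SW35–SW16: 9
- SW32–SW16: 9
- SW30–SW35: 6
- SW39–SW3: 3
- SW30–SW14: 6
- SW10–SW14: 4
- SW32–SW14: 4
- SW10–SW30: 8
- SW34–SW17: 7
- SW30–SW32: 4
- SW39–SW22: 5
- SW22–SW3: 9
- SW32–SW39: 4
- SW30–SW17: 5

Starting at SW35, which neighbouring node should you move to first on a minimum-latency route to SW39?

Compare a few routes:
SW35–SW30–SW14–SW32–SW39: 6+6+4+4 = 20
SW35–SW16–SW32–SW39: 9+9+4 = 22
SW35–SW30–SW32–SW39: 6+4+4 = 14
Cheapest is SW35–SW30–SW32–SW39 at 14 ms.
So from SW35 the first move is to SW30.

SW30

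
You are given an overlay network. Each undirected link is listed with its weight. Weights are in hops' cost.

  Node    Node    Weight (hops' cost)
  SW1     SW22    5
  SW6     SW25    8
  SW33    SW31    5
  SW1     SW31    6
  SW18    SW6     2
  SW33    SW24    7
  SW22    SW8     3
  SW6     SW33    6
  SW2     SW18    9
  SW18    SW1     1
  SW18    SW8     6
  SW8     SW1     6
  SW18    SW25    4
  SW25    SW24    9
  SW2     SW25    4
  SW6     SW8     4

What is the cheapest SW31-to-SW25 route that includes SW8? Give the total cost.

Shortest SW31→SW8: SW31–SW1–SW8 = 12
Best SW8 to SW25: SW8–SW18–SW25 costing 10
Total via SW8: 12 + 10 = 22 hops' cost.

22 hops' cost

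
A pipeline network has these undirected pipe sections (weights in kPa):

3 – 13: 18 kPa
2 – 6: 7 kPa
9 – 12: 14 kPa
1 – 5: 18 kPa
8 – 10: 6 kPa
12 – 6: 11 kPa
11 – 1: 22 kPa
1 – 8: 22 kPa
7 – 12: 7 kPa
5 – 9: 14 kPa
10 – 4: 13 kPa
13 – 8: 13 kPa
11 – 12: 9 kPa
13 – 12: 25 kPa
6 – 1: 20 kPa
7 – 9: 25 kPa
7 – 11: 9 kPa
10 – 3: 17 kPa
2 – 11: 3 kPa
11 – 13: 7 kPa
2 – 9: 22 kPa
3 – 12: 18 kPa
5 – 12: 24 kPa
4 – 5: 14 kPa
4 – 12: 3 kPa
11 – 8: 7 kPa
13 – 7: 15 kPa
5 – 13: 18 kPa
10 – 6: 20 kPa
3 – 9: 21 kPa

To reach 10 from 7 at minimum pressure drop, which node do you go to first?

Enumerating some paths:
7 - 11 - 8 - 10: 9+7+6 = 22
7 - 12 - 11 - 8 - 10: 7+9+7+6 = 29
7 - 11 - 12 - 4 - 10: 9+9+3+13 = 34
7 - 12 - 4 - 10: 7+3+13 = 23
Cheapest is 7 - 11 - 8 - 10 at 22 kPa.
So from 7 the first move is to 11.

11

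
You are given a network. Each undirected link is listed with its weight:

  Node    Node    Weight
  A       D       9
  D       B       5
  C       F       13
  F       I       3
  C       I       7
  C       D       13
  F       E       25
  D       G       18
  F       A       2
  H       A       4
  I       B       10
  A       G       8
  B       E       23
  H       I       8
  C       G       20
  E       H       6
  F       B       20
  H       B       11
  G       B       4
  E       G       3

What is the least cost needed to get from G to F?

10

Candidate routes:
G - E - H - A - F: 3+6+4+2 = 15
G - B - I - F: 4+10+3 = 17
G - A - F: 8+2 = 10
The minimum is 10 via G - A - F.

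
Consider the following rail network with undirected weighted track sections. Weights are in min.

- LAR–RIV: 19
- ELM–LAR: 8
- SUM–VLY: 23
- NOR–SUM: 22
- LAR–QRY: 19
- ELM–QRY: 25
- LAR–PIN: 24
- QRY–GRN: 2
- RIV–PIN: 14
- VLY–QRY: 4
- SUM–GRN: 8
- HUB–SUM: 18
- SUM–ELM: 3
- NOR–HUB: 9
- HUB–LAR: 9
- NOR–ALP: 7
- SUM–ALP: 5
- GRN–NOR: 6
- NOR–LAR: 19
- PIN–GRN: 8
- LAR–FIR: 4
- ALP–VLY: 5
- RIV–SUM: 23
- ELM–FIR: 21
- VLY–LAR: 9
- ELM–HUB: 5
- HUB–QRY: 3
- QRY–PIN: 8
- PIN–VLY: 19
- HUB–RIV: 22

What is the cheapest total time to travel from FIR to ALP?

18 min

Enumerating some paths:
FIR - LAR - ELM - SUM - ALP: 4+8+3+5 = 20
FIR - LAR - VLY - ALP: 4+9+5 = 18
Cheapest is FIR - LAR - VLY - ALP at 18 min.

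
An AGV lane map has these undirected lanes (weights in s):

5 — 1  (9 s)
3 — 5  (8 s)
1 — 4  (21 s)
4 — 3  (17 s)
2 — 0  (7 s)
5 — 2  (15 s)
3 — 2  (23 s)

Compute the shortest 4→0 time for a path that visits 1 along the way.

Best 4 to 1: 4 → 1 costing 21
Shortest 1→0: 1 → 5 → 2 → 0 = 31
Total via 1: 21 + 31 = 52 s.

52 s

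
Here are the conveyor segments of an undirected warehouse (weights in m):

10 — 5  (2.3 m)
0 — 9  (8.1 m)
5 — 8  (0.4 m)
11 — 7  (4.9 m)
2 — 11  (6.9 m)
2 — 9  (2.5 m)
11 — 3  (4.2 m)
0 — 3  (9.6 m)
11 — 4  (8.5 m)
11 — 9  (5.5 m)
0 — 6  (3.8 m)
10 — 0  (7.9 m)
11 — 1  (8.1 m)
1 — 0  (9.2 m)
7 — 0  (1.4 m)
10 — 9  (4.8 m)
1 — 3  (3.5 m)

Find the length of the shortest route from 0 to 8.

Compare a few routes:
0–9–10–5–8: 8.1+4.8+2.3+0.4 = 15.6
0–7–11–9–10–5–8: 1.4+4.9+5.5+4.8+2.3+0.4 = 19.3
0–7–11–2–9–10–5–8: 1.4+4.9+6.9+2.5+4.8+2.3+0.4 = 23.2
0–10–5–8: 7.9+2.3+0.4 = 10.6
Cheapest is 0–10–5–8 at 10.6 m.

10.6 m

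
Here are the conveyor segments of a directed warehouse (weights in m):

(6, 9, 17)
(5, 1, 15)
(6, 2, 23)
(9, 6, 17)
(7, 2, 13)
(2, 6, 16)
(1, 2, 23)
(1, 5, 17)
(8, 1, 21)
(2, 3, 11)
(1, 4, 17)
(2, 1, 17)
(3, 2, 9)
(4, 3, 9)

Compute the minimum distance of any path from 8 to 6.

60 m

Compare a few routes:
8 - 1 - 4 - 3 - 2 - 6: 21+17+9+9+16 = 72
8 - 1 - 2 - 6: 21+23+16 = 60
The minimum is 60 m via 8 - 1 - 2 - 6.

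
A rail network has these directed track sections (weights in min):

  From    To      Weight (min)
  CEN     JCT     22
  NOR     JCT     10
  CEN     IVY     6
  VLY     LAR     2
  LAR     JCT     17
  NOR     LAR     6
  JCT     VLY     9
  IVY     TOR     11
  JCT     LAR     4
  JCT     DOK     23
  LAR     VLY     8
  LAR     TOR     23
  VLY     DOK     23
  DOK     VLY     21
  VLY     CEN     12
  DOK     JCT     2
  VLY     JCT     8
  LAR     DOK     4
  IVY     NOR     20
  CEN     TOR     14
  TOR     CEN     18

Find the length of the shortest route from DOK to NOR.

Settle nodes by increasing distance from DOK:
DOK: 0
JCT: 2  (via DOK)
LAR: 6  (via JCT)
VLY: 11  (via JCT)
CEN: 23  (via VLY)
TOR: 29  (via LAR)
IVY: 29  (via CEN)
NOR: 49  (via IVY)
Shortest route: DOK–JCT–VLY–CEN–IVY–NOR = 49 min.

49 min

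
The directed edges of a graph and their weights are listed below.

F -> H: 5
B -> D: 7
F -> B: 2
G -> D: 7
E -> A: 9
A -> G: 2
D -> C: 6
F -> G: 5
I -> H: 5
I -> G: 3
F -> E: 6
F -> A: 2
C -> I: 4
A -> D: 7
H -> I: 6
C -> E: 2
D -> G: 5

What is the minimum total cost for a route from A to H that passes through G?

Best A to G: A–G costing 2
Best G to H: G–D–C–I–H costing 22
Total via G: 2 + 22 = 24.

24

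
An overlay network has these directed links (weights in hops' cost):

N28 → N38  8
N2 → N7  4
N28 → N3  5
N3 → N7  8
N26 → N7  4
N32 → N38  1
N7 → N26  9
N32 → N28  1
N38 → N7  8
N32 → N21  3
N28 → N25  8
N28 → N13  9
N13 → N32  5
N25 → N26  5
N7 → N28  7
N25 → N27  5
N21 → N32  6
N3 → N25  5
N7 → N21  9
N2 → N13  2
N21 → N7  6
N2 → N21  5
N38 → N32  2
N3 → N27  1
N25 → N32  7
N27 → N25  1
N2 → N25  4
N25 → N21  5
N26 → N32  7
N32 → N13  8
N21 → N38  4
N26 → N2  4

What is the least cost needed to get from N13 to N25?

13 hops' cost

Running Dijkstra from N13:
N13: 0
N32: 5  (via N13)
N28: 6  (via N32)
N38: 6  (via N32)
N21: 8  (via N32)
N3: 11  (via N28)
N27: 12  (via N3)
N25: 13  (via N27)
Shortest route: N13–N32–N28–N3–N27–N25 = 13 hops' cost.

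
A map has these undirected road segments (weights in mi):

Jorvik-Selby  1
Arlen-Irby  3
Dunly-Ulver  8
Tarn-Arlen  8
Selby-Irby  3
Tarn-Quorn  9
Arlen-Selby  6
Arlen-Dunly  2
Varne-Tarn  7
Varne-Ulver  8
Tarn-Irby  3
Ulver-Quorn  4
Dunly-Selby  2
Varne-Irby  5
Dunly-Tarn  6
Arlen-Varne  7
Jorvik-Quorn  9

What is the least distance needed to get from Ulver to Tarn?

Candidate routes:
Ulver → Varne → Tarn: 8+7 = 15
Ulver → Quorn → Tarn: 4+9 = 13
Ulver → Dunly → Tarn: 8+6 = 14
The minimum is 13 mi via Ulver → Quorn → Tarn.

13 mi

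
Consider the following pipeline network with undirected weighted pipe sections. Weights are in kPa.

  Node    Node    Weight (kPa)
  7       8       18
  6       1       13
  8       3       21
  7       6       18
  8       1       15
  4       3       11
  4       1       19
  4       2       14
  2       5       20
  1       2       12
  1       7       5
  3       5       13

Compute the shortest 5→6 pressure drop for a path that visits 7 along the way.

55 kPa

Shortest 5→7: 5 → 2 → 1 → 7 = 37
Shortest 7→6: 7 → 6 = 18
Total via 7: 37 + 18 = 55 kPa.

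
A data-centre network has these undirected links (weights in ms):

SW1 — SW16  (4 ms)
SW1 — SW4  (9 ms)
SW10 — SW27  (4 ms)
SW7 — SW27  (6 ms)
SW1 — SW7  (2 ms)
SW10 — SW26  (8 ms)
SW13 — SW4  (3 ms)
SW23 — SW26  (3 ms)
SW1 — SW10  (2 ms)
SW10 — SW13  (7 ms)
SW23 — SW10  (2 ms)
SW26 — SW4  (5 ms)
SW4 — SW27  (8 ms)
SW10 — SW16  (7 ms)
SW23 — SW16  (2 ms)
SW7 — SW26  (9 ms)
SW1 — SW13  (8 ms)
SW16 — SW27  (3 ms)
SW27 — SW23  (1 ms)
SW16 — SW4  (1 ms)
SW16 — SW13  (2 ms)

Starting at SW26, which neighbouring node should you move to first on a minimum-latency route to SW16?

SW23

Compare a few routes:
SW26–SW23–SW16: 3+2 = 5
SW26–SW4–SW16: 5+1 = 6
SW26–SW23–SW27–SW16: 3+1+3 = 7
SW26–SW4–SW13–SW16: 5+3+2 = 10
The minimum is 5 ms via SW26–SW23–SW16.
So from SW26 the first move is to SW23.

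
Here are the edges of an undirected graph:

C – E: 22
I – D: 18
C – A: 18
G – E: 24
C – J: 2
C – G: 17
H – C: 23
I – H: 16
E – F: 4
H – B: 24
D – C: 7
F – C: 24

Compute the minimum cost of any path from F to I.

49

Candidate routes:
F - C - H - I: 24+23+16 = 63
F - C - D - I: 24+7+18 = 49
F - E - C - D - I: 4+22+7+18 = 51
Cheapest is F - C - D - I at 49.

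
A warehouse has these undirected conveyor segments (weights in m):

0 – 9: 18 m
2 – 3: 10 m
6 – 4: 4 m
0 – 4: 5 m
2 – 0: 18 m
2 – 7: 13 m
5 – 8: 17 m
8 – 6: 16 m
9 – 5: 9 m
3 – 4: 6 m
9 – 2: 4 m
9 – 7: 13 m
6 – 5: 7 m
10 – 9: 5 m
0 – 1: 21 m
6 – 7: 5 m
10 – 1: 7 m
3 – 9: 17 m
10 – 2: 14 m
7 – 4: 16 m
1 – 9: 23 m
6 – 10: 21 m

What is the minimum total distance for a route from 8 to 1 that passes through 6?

Best 8 to 6: 8 → 6 costing 16
Best 6 to 1: 6 → 10 → 1 costing 28
Total via 6: 16 + 28 = 44 m.

44 m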